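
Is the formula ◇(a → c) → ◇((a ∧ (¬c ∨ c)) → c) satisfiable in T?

Yes, satisfiable

1. ◇(a → c) → ◇((a ∧ (¬c ∨ c)) → c), w0
2. ◇((a ∧ (¬c ∨ c)) → c), w0   [→-rule on 1 (branches; this branch)]
3. (a ∧ (¬c ∨ c)) → c, w1   [◇-rule on 2: fresh world w1, w0Rw1]
4. c, w1   [→-rule on 3 (branches; this branch)]
Accessibility: w0Rw0, w0Rw1, w1Rw1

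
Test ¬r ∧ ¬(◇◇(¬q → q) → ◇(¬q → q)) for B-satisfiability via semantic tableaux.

Satisfiable

1. ¬r ∧ ¬(◇◇(¬q → q) → ◇(¬q → q)), 0
2. ¬r, 0   [∧-rule on 1]
3. ¬(◇◇(¬q → q) → ◇(¬q → q)), 0   [∧-rule on 1]
4. ◇◇(¬q → q), 0   [¬→-rule on 3]
5. ¬◇(¬q → q), 0   [¬→-rule on 3]
6. ¬(¬q → q), 0   [¬◇-rule on 5 via 0R0]
7. ¬q, 0   [¬→-rule on 6]
8. ◇(¬q → q), 1   [◇-rule on 4: fresh world 1, 0R1]
9. ¬(¬q → q), 1   [¬◇-rule on 5 via 0R1]
10. ¬q, 1   [¬→-rule on 9]
11. ¬q → q, 2   [◇-rule on 8: fresh world 2, 1R2]
12. q, 2   [→-rule on 11 (branches; this branch)]
Accessibility: 0R0, 0R1, 1R0, 1R1, 1R2, 2R1, 2R2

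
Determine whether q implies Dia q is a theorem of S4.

Valid in S4

Tableau for the negation not (q implies Dia q):
1. not (q implies Dia q), 0
2. q, 0
3. not Dia q, 0
4. not q, 0
Accessibility: 0R0
Branch closes: q and not q both at 0.
All branches of the negation close; one closing branch shown above.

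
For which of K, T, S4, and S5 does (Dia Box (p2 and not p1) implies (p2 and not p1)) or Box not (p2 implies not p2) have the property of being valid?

S5

S5-tableau for the negation not ((Dia Box (p2 and not p1) implies (p2 and not p1)) or Box not (p2 implies not p2)):
1. not ((Dia Box (p2 and not p1) implies (p2 and not p1)) or Box not (p2 implies not p2)), u
2. not (Dia Box (p2 and not p1) implies (p2 and not p1)), u   [neg-or-rule on 1]
3. not Box not (p2 implies not p2), u   [neg-or-rule on 1]
4. Dia Box (p2 and not p1), u   [neg-implies-rule on 2]
5. not (p2 and not p1), u   [neg-implies-rule on 2]
6. p1, u   [neg-and-rule on 5 (branches; this branch)]
7. p2 implies not p2, v   [neg-Box-rule on 3: fresh world v, uRv]
8. not p2, v   [implies-rule on 7 (branches; this branch)]
9. Box (p2 and not p1), w   [Dia-rule on 4: fresh world w, uRw]
10. p2 and not p1, u   [Box-rule on 9 via wRu]
11. p2, u   [and-rule on 10]
12. not p1, u   [and-rule on 10]
Accessibility: uRu, uRv, uRw, vRu, vRv, vRw, wRu, wRv, wRw
Branch closes: p1 and not p1 both at u.
Every branch closes (one shown): valid in S5.
S4-tableau for the negation not ((Dia Box (p2 and not p1) implies (p2 and not p1)) or Box not (p2 implies not p2)):
1. not ((Dia Box (p2 and not p1) implies (p2 and not p1)) or Box not (p2 implies not p2)), u
2. not (Dia Box (p2 and not p1) implies (p2 and not p1)), u   [neg-or-rule on 1]
3. not Box not (p2 implies not p2), u   [neg-or-rule on 1]
4. Dia Box (p2 and not p1), u   [neg-implies-rule on 2]
5. not (p2 and not p1), u   [neg-implies-rule on 2]
6. p1, u   [neg-and-rule on 5 (branches; this branch)]
7. p2 implies not p2, v   [neg-Box-rule on 3: fresh world v, uRv]
8. not p2, v   [implies-rule on 7 (branches; this branch)]
9. Box (p2 and not p1), w   [Dia-rule on 4: fresh world w, uRw]
10. p2 and not p1, w   [Box-rule on 9 via wRw]
11. p2, w   [and-rule on 10]
12. not p1, w   [and-rule on 10]
Accessibility: uRu, uRv, uRw, vRv, wRw
Complete open branch: countermodel on an S4-frame, so not valid in S4, nor in K, T (the same frame is also a K-frame and a T-frame).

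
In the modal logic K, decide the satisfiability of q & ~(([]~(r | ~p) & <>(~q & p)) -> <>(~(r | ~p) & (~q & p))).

1. q & ~(([]~(r | ~p) & <>(~q & p)) -> <>(~(r | ~p) & (~q & p))), w0
2. q, w0
3. ~(([]~(r | ~p) & <>(~q & p)) -> <>(~(r | ~p) & (~q & p))), w0
4. []~(r | ~p) & <>(~q & p), w0
5. ~<>(~(r | ~p) & (~q & p)), w0
6. []~(r | ~p), w0
7. <>(~q & p), w0
8. ~q & p, w1
9. ~q, w1
10. p, w1
11. ~(~(r | ~p) & (~q & p)), w1
12. ~(r | ~p), w1
13. ~r, w1
14. ~(~q & p), w1
15. ~p, w1
Accessibility: w0Rw1
Branch closes: p and ~p both at w1.
Every branch closes; the branch above is one of them.

Unsatisfiable (every branch closes)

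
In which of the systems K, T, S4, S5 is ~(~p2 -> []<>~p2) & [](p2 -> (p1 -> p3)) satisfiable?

K, T, S4

S4-tableau for the formula:
1. ~(~p2 -> []<>~p2) & [](p2 -> (p1 -> p3)), u
2. ~(~p2 -> []<>~p2), u
3. [](p2 -> (p1 -> p3)), u
4. ~p2, u
5. ~[]<>~p2, u
6. p2 -> (p1 -> p3), u
7. p1 -> p3, u
8. p3, u
9. ~<>~p2, v
10. p2 -> (p1 -> p3), v
11. p2, v
12. p1 -> p3, v
13. p3, v
Accessibility: uRu, uRv, vRv
Complete open branch: satisfiable in S4, hence also in K, T (this S4-model is also a K-model and a T-model).
S5-tableau for the formula:
1. ~(~p2 -> []<>~p2) & [](p2 -> (p1 -> p3)), u
2. ~(~p2 -> []<>~p2), u
3. [](p2 -> (p1 -> p3)), u
4. ~p2, u
5. ~[]<>~p2, u
6. p2 -> (p1 -> p3), u
7. p1 -> p3, u
8. p3, u
9. ~<>~p2, v
10. p2 -> (p1 -> p3), v
11. p2, u
Accessibility: uRu, uRv, vRu, vRv
Branch closes: p2 and ~p2 both at u.
Every branch closes (one shown): unsatisfiable in S5.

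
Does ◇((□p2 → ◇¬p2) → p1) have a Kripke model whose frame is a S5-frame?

1. ◇((□p2 → ◇¬p2) → p1), w0
2. (□p2 → ◇¬p2) → p1, w1
3. p1, w1
Accessibility: w0Rw0, w0Rw1, w1Rw0, w1Rw1

Satisfiable (open branch found)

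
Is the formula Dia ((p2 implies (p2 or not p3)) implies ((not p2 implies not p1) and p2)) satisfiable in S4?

Satisfiable

1. Dia ((p2 implies (p2 or not p3)) implies ((not p2 implies not p1) and p2)), 0
2. (p2 implies (p2 or not p3)) implies ((not p2 implies not p1) and p2), 1
3. (not p2 implies not p1) and p2, 1
4. not p2 implies not p1, 1
5. p2, 1
6. not p1, 1
Accessibility: 0R0, 0R1, 1R1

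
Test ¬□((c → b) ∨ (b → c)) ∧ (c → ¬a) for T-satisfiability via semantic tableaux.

Unsatisfiable (every branch closes)

1. ¬□((c → b) ∨ (b → c)) ∧ (c → ¬a), 0
2. ¬□((c → b) ∨ (b → c)), 0
3. c → ¬a, 0
4. ¬a, 0
5. ¬((c → b) ∨ (b → c)), 1
6. ¬(c → b), 1
7. ¬(b → c), 1
8. c, 1
9. ¬b, 1
10. b, 1
11. ¬c, 1
Accessibility: 0R0, 0R1, 1R1
Branch closes: b and ¬b both at 1.
All branches of the tableau close; one closing branch shown above.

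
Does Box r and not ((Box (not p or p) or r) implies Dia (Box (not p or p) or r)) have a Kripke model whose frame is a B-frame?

1. Box r and not ((Box (not p or p) or r) implies Dia (Box (not p or p) or r)), u
2. Box r, u   [and-rule on 1]
3. not ((Box (not p or p) or r) implies Dia (Box (not p or p) or r)), u   [and-rule on 1]
4. Box (not p or p) or r, u   [neg-implies-rule on 3]
5. not Dia (Box (not p or p) or r), u   [neg-implies-rule on 3]
6. r, u   [Box-rule on 2 via uRu]
7. not (Box (not p or p) or r), u   [neg-Dia-rule on 5 via uRu]
8. not Box (not p or p), u   [neg-or-rule on 7]
9. not r, u   [neg-or-rule on 7]
Accessibility: uRu
Branch closes: r and not r both at u.
Every branch closes; the branch above is one of them.

Unsatisfiable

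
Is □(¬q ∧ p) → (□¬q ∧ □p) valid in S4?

Tableau for the negation ¬(□(¬q ∧ p) → (□¬q ∧ □p)):
1. ¬(□(¬q ∧ p) → (□¬q ∧ □p)), u
2. □(¬q ∧ p), u
3. ¬(□¬q ∧ □p), u
4. ¬q ∧ p, u
5. ¬q, u
6. p, u
7. ¬□p, u
8. ¬p, v
9. ¬q ∧ p, v
10. ¬q, v
11. p, v
Accessibility: uRu, uRv, vRv
Branch closes: p and ¬p both at v.
Every branch of the negation's tableau closes; the branch above is one of them.

Yes, valid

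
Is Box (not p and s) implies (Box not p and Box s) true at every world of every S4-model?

Valid in S4

Tableau for the negation not (Box (not p and s) implies (Box not p and Box s)):
1. not (Box (not p and s) implies (Box not p and Box s)), 0
2. Box (not p and s), 0
3. not (Box not p and Box s), 0
4. not p and s, 0
5. not p, 0
6. s, 0
7. not Box s, 0
8. not s, 1
9. not p and s, 1
10. not p, 1
11. s, 1
Accessibility: 0R0, 0R1, 1R1
Branch closes: s and not s both at 1.
All branches of the negation close; one closing branch shown above.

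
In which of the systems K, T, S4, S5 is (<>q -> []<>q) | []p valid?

S4-tableau for the negation ~((<>q -> []<>q) | []p):
1. ~((<>q -> []<>q) | []p), u
2. ~(<>q -> []<>q), u
3. ~[]p, u
4. <>q, u
5. ~[]<>q, u
6. ~p, v
7. q, w
8. ~<>q, x
9. ~q, x
Accessibility: uRu, uRv, uRw, uRx, vRv, wRw, xRx
Complete open branch: countermodel on an S4-frame, so not valid in S4, nor in K, T (the same frame is also a K-frame and a T-frame).
S5-tableau for the negation ~((<>q -> []<>q) | []p):
1. ~((<>q -> []<>q) | []p), u
2. ~(<>q -> []<>q), u
3. ~[]p, u
4. <>q, u
5. ~[]<>q, u
6. ~p, v
7. q, w
8. ~<>q, x
9. ~q, u
10. ~q, v
11. ~q, w
Accessibility: uRu, uRv, uRw, uRx, vRu, vRv, vRw, vRx, wRu, wRv, wRw, wRx, xRu, xRv, xRw, xRx
Branch closes: q and ~q both at w.
Every branch closes (one shown): valid in S5.

S5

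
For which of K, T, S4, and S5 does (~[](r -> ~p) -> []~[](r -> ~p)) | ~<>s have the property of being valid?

S5

S5-tableau for the negation ~((~[](r -> ~p) -> []~[](r -> ~p)) | ~<>s):
1. ~((~[](r -> ~p) -> []~[](r -> ~p)) | ~<>s), 0
2. ~(~[](r -> ~p) -> []~[](r -> ~p)), 0
3. <>s, 0
4. ~[](r -> ~p), 0
5. ~[]~[](r -> ~p), 0
6. s, 1
7. ~(r -> ~p), 2
8. r, 2
9. p, 2
10. [](r -> ~p), 3
11. r -> ~p, 0
12. r -> ~p, 1
13. r -> ~p, 2
14. r -> ~p, 3
15. ~p, 0
16. ~p, 1
17. ~p, 2
Accessibility: 0R0, 0R1, 0R2, 0R3, 1R0, 1R1, 1R2, 1R3, 2R0, 2R1, 2R2, 2R3, 3R0, 3R1, 3R2, 3R3
Branch closes: p and ~p both at 2.
Every branch closes (one shown): valid in S5.
S4-tableau for the negation ~((~[](r -> ~p) -> []~[](r -> ~p)) | ~<>s):
1. ~((~[](r -> ~p) -> []~[](r -> ~p)) | ~<>s), 0
2. ~(~[](r -> ~p) -> []~[](r -> ~p)), 0
3. <>s, 0
4. ~[](r -> ~p), 0
5. ~[]~[](r -> ~p), 0
6. s, 1
7. ~(r -> ~p), 2
8. r, 2
9. p, 2
10. [](r -> ~p), 3
11. r -> ~p, 3
12. ~p, 3
Accessibility: 0R0, 0R1, 0R2, 0R3, 1R1, 2R2, 3R3
Complete open branch: countermodel on an S4-frame, so not valid in S4, nor in K, T (the same frame is also a K-frame and a T-frame).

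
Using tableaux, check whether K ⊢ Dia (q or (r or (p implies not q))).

Tableau for the negation not Dia (q or (r or (p implies not q))):
1. not Dia (q or (r or (p implies not q))), 0
The negation has an open branch (countermodel exists).

Invalid (countermodel exists)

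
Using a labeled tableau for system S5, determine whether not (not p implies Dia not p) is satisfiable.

Unsatisfiable

1. not (not p implies Dia not p), u
2. not p, u   [neg-implies-rule on 1]
3. not Dia not p, u   [neg-implies-rule on 1]
4. p, u   [neg-Dia-rule on 3 via uRu]
Accessibility: uRu
Branch closes: p and not p both at u.
All branches of the tableau close; one closing branch shown above.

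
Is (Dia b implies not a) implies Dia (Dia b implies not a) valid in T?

Tableau for the negation not ((Dia b implies not a) implies Dia (Dia b implies not a)):
1. not ((Dia b implies not a) implies Dia (Dia b implies not a)), w0
2. Dia b implies not a, w0
3. not Dia (Dia b implies not a), w0
4. not (Dia b implies not a), w0
5. Dia b, w0
6. a, w0
7. not Dia b, w0
8. not b, w0
9. b, w1
10. not (Dia b implies not a), w1
11. Dia b, w1
12. a, w1
13. not b, w1
Accessibility: w0Rw0, w0Rw1, w1Rw1
Branch closes: b and not b both at w1.
All branches of the negation close; one closing branch shown above.

Valid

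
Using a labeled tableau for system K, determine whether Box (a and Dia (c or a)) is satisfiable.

1. Box (a and Dia (c or a)), u

Satisfiable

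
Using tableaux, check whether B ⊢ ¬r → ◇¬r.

Yes, valid

Tableau for the negation ¬(¬r → ◇¬r):
1. ¬(¬r → ◇¬r), w0
2. ¬r, w0
3. ¬◇¬r, w0
4. r, w0
Accessibility: w0Rw0
Branch closes: r and ¬r both at w0.
Every branch of the negation's tableau closes; the branch above is one of them.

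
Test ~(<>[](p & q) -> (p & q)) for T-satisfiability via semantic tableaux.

Yes, satisfiable

1. ~(<>[](p & q) -> (p & q)), 0
2. <>[](p & q), 0
3. ~(p & q), 0
4. ~q, 0
5. [](p & q), 1
6. p & q, 1
7. p, 1
8. q, 1
Accessibility: 0R0, 0R1, 1R1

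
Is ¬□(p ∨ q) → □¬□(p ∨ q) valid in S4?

Tableau for the negation ¬(¬□(p ∨ q) → □¬□(p ∨ q)):
1. ¬(¬□(p ∨ q) → □¬□(p ∨ q)), w0
2. ¬□(p ∨ q), w0
3. ¬□¬□(p ∨ q), w0
4. ¬(p ∨ q), w1
5. ¬p, w1
6. ¬q, w1
7. □(p ∨ q), w2
8. p ∨ q, w2
9. q, w2
Accessibility: w0Rw0, w0Rw1, w0Rw2, w1Rw1, w2Rw2
The negation has an open branch (countermodel exists).

Invalid (countermodel exists)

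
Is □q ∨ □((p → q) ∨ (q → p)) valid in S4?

Valid

Tableau for the negation ¬(□q ∨ □((p → q) ∨ (q → p))):
1. ¬(□q ∨ □((p → q) ∨ (q → p))), u
2. ¬□q, u
3. ¬□((p → q) ∨ (q → p)), u
4. ¬q, v
5. ¬((p → q) ∨ (q → p)), w
6. ¬(p → q), w
7. ¬(q → p), w
8. p, w
9. ¬q, w
10. q, w
11. ¬p, w
Accessibility: uRu, uRv, uRw, vRv, wRw
Branch closes: q and ¬q both at w.
Every branch of the negation's tableau closes; the branch above is one of them.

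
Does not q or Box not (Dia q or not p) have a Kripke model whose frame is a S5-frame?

1. not q or Box not (Dia q or not p), 0
2. Box not (Dia q or not p), 0
3. not (Dia q or not p), 0
4. not Dia q, 0
5. p, 0
6. not q, 0
Accessibility: 0R0

Satisfiable (open branch found)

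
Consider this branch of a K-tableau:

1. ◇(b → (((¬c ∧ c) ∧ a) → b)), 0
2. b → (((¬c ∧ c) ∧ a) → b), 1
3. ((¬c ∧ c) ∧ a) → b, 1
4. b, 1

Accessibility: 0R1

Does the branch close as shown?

There is no literal clash: for every atom and world, at most one sign appears.

No, open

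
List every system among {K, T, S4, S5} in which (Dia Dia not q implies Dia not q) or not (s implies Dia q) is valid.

S4, S5

T-tableau for the negation not ((Dia Dia not q implies Dia not q) or not (s implies Dia q)):
1. not ((Dia Dia not q implies Dia not q) or not (s implies Dia q)), 0
2. not (Dia Dia not q implies Dia not q), 0
3. s implies Dia q, 0
4. Dia Dia not q, 0
5. not Dia not q, 0
6. q, 0
7. Dia q, 0
8. Dia not q, 1
9. q, 1
10. q, 2
11. not q, 3
Accessibility: 0R0, 0R1, 0R2, 1R1, 1R3, 2R2, 3R3
Complete open branch: countermodel on a T-frame, so not valid in T, nor in K (the same frame is also a K-frame).
S4-tableau for the negation not ((Dia Dia not q implies Dia not q) or not (s implies Dia q)):
1. not ((Dia Dia not q implies Dia not q) or not (s implies Dia q)), 0
2. not (Dia Dia not q implies Dia not q), 0
3. s implies Dia q, 0
4. Dia Dia not q, 0
5. not Dia not q, 0
6. q, 0
7. Dia q, 0
8. Dia not q, 1
9. q, 1
10. q, 2
11. not q, 3
12. q, 3
Accessibility: 0R0, 0R1, 0R2, 0R3, 1R1, 1R3, 2R2, 3R3
Branch closes: q and not q both at 3.
Every branch closes (one shown): valid in S4, hence also in S5 (every theorem of S4 is a theorem of S5).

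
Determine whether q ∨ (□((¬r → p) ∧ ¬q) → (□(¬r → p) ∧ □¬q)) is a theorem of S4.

Tableau for the negation ¬(q ∨ (□((¬r → p) ∧ ¬q) → (□(¬r → p) ∧ □¬q))):
1. ¬(q ∨ (□((¬r → p) ∧ ¬q) → (□(¬r → p) ∧ □¬q))), 0
2. ¬q, 0
3. ¬(□((¬r → p) ∧ ¬q) → (□(¬r → p) ∧ □¬q)), 0
4. □((¬r → p) ∧ ¬q), 0
5. ¬(□(¬r → p) ∧ □¬q), 0
6. (¬r → p) ∧ ¬q, 0
7. ¬r → p, 0
8. ¬□(¬r → p), 0
9. p, 0
10. ¬(¬r → p), 1
11. ¬r, 1
12. ¬p, 1
13. (¬r → p) ∧ ¬q, 1
14. ¬r → p, 1
15. ¬q, 1
16. p, 1
Accessibility: 0R0, 0R1, 1R1
Branch closes: p and ¬p both at 1.
Every branch of the negation's tableau closes; the branch above is one of them.

Valid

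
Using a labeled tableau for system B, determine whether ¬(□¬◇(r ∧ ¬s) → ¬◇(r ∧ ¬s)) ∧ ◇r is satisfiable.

Unsatisfiable (every branch closes)

1. ¬(□¬◇(r ∧ ¬s) → ¬◇(r ∧ ¬s)) ∧ ◇r, w0
2. ¬(□¬◇(r ∧ ¬s) → ¬◇(r ∧ ¬s)), w0
3. ◇r, w0
4. □¬◇(r ∧ ¬s), w0
5. ◇(r ∧ ¬s), w0
6. ¬◇(r ∧ ¬s), w0
7. ¬(r ∧ ¬s), w0
8. s, w0
9. r, w1
10. ¬◇(r ∧ ¬s), w1
11. ¬(r ∧ ¬s), w1
12. s, w1
13. r ∧ ¬s, w2
14. r, w2
15. ¬s, w2
16. ¬◇(r ∧ ¬s), w2
17. ¬(r ∧ ¬s), w2
18. s, w2
Accessibility: w0Rw0, w0Rw1, w0Rw2, w1Rw0, w1Rw1, w2Rw0, w2Rw2
Branch closes: s and ¬s both at w2.
(One branch shown.) All branches close.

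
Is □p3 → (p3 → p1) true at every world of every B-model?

Not valid

Tableau for the negation ¬(□p3 → (p3 → p1)):
1. ¬(□p3 → (p3 → p1)), u
2. □p3, u
3. ¬(p3 → p1), u
4. p3, u
5. ¬p1, u
Accessibility: uRu
The negation has an open branch (countermodel exists).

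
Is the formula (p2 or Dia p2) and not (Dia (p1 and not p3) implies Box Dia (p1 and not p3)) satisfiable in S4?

Yes, satisfiable

1. (p2 or Dia p2) and not (Dia (p1 and not p3) implies Box Dia (p1 and not p3)), u
2. p2 or Dia p2, u   [and-rule on 1]
3. not (Dia (p1 and not p3) implies Box Dia (p1 and not p3)), u   [and-rule on 1]
4. Dia (p1 and not p3), u   [neg-implies-rule on 3]
5. not Box Dia (p1 and not p3), u   [neg-implies-rule on 3]
6. Dia p2, u   [or-rule on 2 (branches; this branch)]
7. p1 and not p3, v   [Dia-rule on 4: fresh world v, uRv]
8. p1, v   [and-rule on 7]
9. not p3, v   [and-rule on 7]
10. not Dia (p1 and not p3), w   [neg-Box-rule on 5: fresh world w, uRw]
11. not (p1 and not p3), w   [neg-Dia-rule on 10 via wRw]
12. p3, w   [neg-and-rule on 11 (branches; this branch)]
13. p2, x   [Dia-rule on 6: fresh world x, uRx]
Accessibility: uRu, uRv, uRw, uRx, vRv, wRw, xRx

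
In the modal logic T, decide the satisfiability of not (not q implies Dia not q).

1. not (not q implies Dia not q), 0
2. not q, 0
3. not Dia not q, 0
4. q, 0
Accessibility: 0R0
Branch closes: q and not q both at 0.
Every branch closes; the branch above is one of them.

No, unsatisfiable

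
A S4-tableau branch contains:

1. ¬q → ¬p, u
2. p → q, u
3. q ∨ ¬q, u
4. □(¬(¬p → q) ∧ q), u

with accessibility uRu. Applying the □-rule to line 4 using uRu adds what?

¬(¬p → q) ∧ q, u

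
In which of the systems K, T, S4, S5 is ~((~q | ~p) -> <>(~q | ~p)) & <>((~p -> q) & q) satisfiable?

K

T-tableau for the formula:
1. ~((~q | ~p) -> <>(~q | ~p)) & <>((~p -> q) & q), u
2. ~((~q | ~p) -> <>(~q | ~p)), u   [&-rule on 1]
3. <>((~p -> q) & q), u   [&-rule on 1]
4. ~q | ~p, u   [~->-rule on 2]
5. ~<>(~q | ~p), u   [~->-rule on 2]
6. ~(~q | ~p), u   [~<>-rule on 5 via uRu]
7. q, u   [~|-rule on 6]
8. p, u   [~|-rule on 6]
9. ~p, u   [|-rule on 4 (branches; this branch)]
Accessibility: uRu
Branch closes: p and ~p both at u.
Every branch closes (one shown): unsatisfiable in T, hence also in S4, S5 (every S4/S5-frame is a T-frame).
K-tableau for the formula:
1. ~((~q | ~p) -> <>(~q | ~p)) & <>((~p -> q) & q), u
2. ~((~q | ~p) -> <>(~q | ~p)), u   [&-rule on 1]
3. <>((~p -> q) & q), u   [&-rule on 1]
4. ~q | ~p, u   [~->-rule on 2]
5. ~<>(~q | ~p), u   [~->-rule on 2]
6. ~p, u   [|-rule on 4 (branches; this branch)]
7. (~p -> q) & q, v   [<>-rule on 3: fresh world v, uRv]
8. ~p -> q, v   [&-rule on 7]
9. q, v   [&-rule on 7]
10. ~(~q | ~p), v   [~<>-rule on 5 via uRv]
11. p, v   [~|-rule on 10]
Accessibility: uRv
Complete open branch: satisfiable in K.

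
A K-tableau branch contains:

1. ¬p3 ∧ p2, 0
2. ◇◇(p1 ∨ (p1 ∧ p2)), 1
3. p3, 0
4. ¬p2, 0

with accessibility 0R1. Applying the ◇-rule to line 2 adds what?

a fresh world 2 with 1R2, and ◇(p1 ∨ (p1 ∧ p2)) at 2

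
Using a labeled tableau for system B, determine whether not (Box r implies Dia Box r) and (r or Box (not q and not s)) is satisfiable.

Unsatisfiable (every branch closes)

1. not (Box r implies Dia Box r) and (r or Box (not q and not s)), w0
2. not (Box r implies Dia Box r), w0   [and-rule on 1]
3. r or Box (not q and not s), w0   [and-rule on 1]
4. Box r, w0   [neg-implies-rule on 2]
5. not Dia Box r, w0   [neg-implies-rule on 2]
6. r, w0   [Box-rule on 4 via w0Rw0]
7. not Box r, w0   [neg-Dia-rule on 5 via w0Rw0]
8. Box (not q and not s), w0   [or-rule on 3 (branches; this branch)]
9. not q and not s, w0   [Box-rule on 8 via w0Rw0]
10. not q, w0   [and-rule on 9]
11. not s, w0   [and-rule on 9]
12. not r, w1   [neg-Box-rule on 7: fresh world w1, w0Rw1]
13. r, w1   [Box-rule on 4 via w0Rw1]
Accessibility: w0Rw0, w0Rw1, w1Rw0, w1Rw1
Branch closes: r and not r both at w1.
(One branch shown.) All branches close.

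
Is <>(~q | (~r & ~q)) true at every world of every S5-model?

Invalid (countermodel exists)

Tableau for the negation ~<>(~q | (~r & ~q)):
1. ~<>(~q | (~r & ~q)), 0
2. ~(~q | (~r & ~q)), 0   [~<>-rule on 1 via 0R0]
3. q, 0   [~|-rule on 2]
4. ~(~r & ~q), 0   [~|-rule on 2]
Accessibility: 0R0
The negation has an open branch (countermodel exists).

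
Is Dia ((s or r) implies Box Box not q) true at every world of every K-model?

Invalid (countermodel exists)

Tableau for the negation not Dia ((s or r) implies Box Box not q):
1. not Dia ((s or r) implies Box Box not q), w0
The negation has an open branch (countermodel exists).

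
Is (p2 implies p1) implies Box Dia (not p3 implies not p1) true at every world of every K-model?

Invalid (countermodel exists)

Tableau for the negation not ((p2 implies p1) implies Box Dia (not p3 implies not p1)):
1. not ((p2 implies p1) implies Box Dia (not p3 implies not p1)), 0
2. p2 implies p1, 0
3. not Box Dia (not p3 implies not p1), 0
4. p1, 0
5. not Dia (not p3 implies not p1), 1
Accessibility: 0R1
The negation has an open branch (countermodel exists).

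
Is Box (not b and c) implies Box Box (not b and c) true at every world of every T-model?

No, not valid

Tableau for the negation not (Box (not b and c) implies Box Box (not b and c)):
1. not (Box (not b and c) implies Box Box (not b and c)), u
2. Box (not b and c), u
3. not Box Box (not b and c), u
4. not b and c, u
5. not b, u
6. c, u
7. not Box (not b and c), v
8. not b and c, v
9. not b, v
10. c, v
11. not (not b and c), w
12. not c, w
Accessibility: uRu, uRv, vRv, vRw, wRw
The negation has an open branch (countermodel exists).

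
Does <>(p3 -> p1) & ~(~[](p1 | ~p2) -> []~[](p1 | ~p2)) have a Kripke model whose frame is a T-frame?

1. <>(p3 -> p1) & ~(~[](p1 | ~p2) -> []~[](p1 | ~p2)), w0
2. <>(p3 -> p1), w0   [&-rule on 1]
3. ~(~[](p1 | ~p2) -> []~[](p1 | ~p2)), w0   [&-rule on 1]
4. ~[](p1 | ~p2), w0   [~->-rule on 3]
5. ~[]~[](p1 | ~p2), w0   [~->-rule on 3]
6. p3 -> p1, w1   [<>-rule on 2: fresh world w1, w0Rw1]
7. p1, w1   [->-rule on 6 (branches; this branch)]
8. ~(p1 | ~p2), w2   [~[]-rule on 4: fresh world w2, w0Rw2]
9. ~p1, w2   [~|-rule on 8]
10. p2, w2   [~|-rule on 8]
11. [](p1 | ~p2), w3   [~[]-rule on 5: fresh world w3, w0Rw3]
12. p1 | ~p2, w3   [[]-rule on 11 via w3Rw3]
13. ~p2, w3   [|-rule on 12 (branches; this branch)]
Accessibility: w0Rw0, w0Rw1, w0Rw2, w0Rw3, w1Rw1, w2Rw2, w3Rw3

Yes, satisfiable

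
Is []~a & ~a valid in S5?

Invalid (countermodel exists)

Tableau for the negation ~([]~a & ~a):
1. ~([]~a & ~a), 0
2. a, 0   [~&-rule on 1 (branches; this branch)]
Accessibility: 0R0
The negation has an open branch (countermodel exists).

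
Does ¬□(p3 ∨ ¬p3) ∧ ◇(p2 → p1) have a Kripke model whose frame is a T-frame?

1. ¬□(p3 ∨ ¬p3) ∧ ◇(p2 → p1), 0
2. ¬□(p3 ∨ ¬p3), 0   [∧-rule on 1]
3. ◇(p2 → p1), 0   [∧-rule on 1]
4. ¬(p3 ∨ ¬p3), 1   [¬□-rule on 2: fresh world 1, 0R1]
5. ¬p3, 1   [¬∨-rule on 4]
6. p3, 1   [¬∨-rule on 4]
Accessibility: 0R0, 0R1, 1R1
Branch closes: p3 and ¬p3 both at 1.
(One branch shown.) All branches close.

No, unsatisfiable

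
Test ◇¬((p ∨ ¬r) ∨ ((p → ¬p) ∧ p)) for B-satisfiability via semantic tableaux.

Satisfiable

1. ◇¬((p ∨ ¬r) ∨ ((p → ¬p) ∧ p)), w0
2. ¬((p ∨ ¬r) ∨ ((p → ¬p) ∧ p)), w1
3. ¬(p ∨ ¬r), w1
4. ¬((p → ¬p) ∧ p), w1
5. ¬p, w1
6. r, w1
Accessibility: w0Rw0, w0Rw1, w1Rw0, w1Rw1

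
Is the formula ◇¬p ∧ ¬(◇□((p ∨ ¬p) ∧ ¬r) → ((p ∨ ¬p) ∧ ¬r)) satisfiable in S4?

1. ◇¬p ∧ ¬(◇□((p ∨ ¬p) ∧ ¬r) → ((p ∨ ¬p) ∧ ¬r)), w0
2. ◇¬p, w0
3. ¬(◇□((p ∨ ¬p) ∧ ¬r) → ((p ∨ ¬p) ∧ ¬r)), w0
4. ◇□((p ∨ ¬p) ∧ ¬r), w0
5. ¬((p ∨ ¬p) ∧ ¬r), w0
6. r, w0
7. ¬p, w1
8. □((p ∨ ¬p) ∧ ¬r), w2
9. (p ∨ ¬p) ∧ ¬r, w2
10. p ∨ ¬p, w2
11. ¬r, w2
12. ¬p, w2
Accessibility: w0Rw0, w0Rw1, w0Rw2, w1Rw1, w2Rw2

Satisfiable (open branch found)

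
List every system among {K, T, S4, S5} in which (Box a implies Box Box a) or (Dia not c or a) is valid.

T, S4, S5

K-tableau for the negation not ((Box a implies Box Box a) or (Dia not c or a)):
1. not ((Box a implies Box Box a) or (Dia not c or a)), w0
2. not (Box a implies Box Box a), w0
3. not (Dia not c or a), w0
4. Box a, w0
5. not Box Box a, w0
6. not Dia not c, w0
7. not a, w0
8. not Box a, w1
9. a, w1
10. c, w1
11. not a, w2
Accessibility: w0Rw1, w1Rw2
Complete open branch: countermodel on a K-frame, so not valid in K.
T-tableau for the negation not ((Box a implies Box Box a) or (Dia not c or a)):
1. not ((Box a implies Box Box a) or (Dia not c or a)), w0
2. not (Box a implies Box Box a), w0
3. not (Dia not c or a), w0
4. Box a, w0
5. not Box Box a, w0
6. not Dia not c, w0
7. not a, w0
8. a, w0
Accessibility: w0Rw0
Branch closes: a and not a both at w0.
Every branch closes (one shown): valid in T, hence also in S4, S5 (every theorem of T is a theorem of S4 and S5).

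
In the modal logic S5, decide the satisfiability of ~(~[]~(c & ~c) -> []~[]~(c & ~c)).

1. ~(~[]~(c & ~c) -> []~[]~(c & ~c)), 0
2. ~[]~(c & ~c), 0
3. ~[]~[]~(c & ~c), 0
4. c & ~c, 1
5. c, 1
6. ~c, 1
Accessibility: 0R0, 0R1, 1R0, 1R1
Branch closes: c and ~c both at 1.
All branches of the tableau close; one closing branch shown above.

Unsatisfiable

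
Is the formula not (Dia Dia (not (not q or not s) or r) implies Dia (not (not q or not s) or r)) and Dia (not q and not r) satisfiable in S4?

1. not (Dia Dia (not (not q or not s) or r) implies Dia (not (not q or not s) or r)) and Dia (not q and not r), u
2. not (Dia Dia (not (not q or not s) or r) implies Dia (not (not q or not s) or r)), u
3. Dia (not q and not r), u
4. Dia Dia (not (not q or not s) or r), u
5. not Dia (not (not q or not s) or r), u
6. not (not (not q or not s) or r), u
7. not q or not s, u
8. not r, u
9. not s, u
10. not q and not r, v
11. not q, v
12. not r, v
13. not (not (not q or not s) or r), v
14. not q or not s, v
15. not s, v
16. Dia (not (not q or not s) or r), w
17. not (not (not q or not s) or r), w
18. not q or not s, w
19. not r, w
20. not s, w
21. not (not q or not s) or r, x
22. not (not (not q or not s) or r), x
23. not q or not s, x
24. not r, x
25. not (not q or not s), x
26. q, x
27. s, x
28. not s, x
Accessibility: uRu, uRv, uRw, uRx, vRv, wRw, wRx, xRx
Branch closes: s and not s both at x.
(One branch shown.) All branches close.

No, unsatisfiable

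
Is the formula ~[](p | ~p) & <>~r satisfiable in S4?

Unsatisfiable (every branch closes)

1. ~[](p | ~p) & <>~r, 0
2. ~[](p | ~p), 0   [&-rule on 1]
3. <>~r, 0   [&-rule on 1]
4. ~(p | ~p), 1   [~[]-rule on 2: fresh world 1, 0R1]
5. ~p, 1   [~|-rule on 4]
6. p, 1   [~|-rule on 4]
Accessibility: 0R0, 0R1, 1R1
Branch closes: p and ~p both at 1.
All branches of the tableau close; one closing branch shown above.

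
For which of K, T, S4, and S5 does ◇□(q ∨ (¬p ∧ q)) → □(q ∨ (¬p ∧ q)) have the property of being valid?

S4-tableau for the negation ¬(◇□(q ∨ (¬p ∧ q)) → □(q ∨ (¬p ∧ q))):
1. ¬(◇□(q ∨ (¬p ∧ q)) → □(q ∨ (¬p ∧ q))), w0
2. ◇□(q ∨ (¬p ∧ q)), w0   [¬→-rule on 1]
3. ¬□(q ∨ (¬p ∧ q)), w0   [¬→-rule on 1]
4. □(q ∨ (¬p ∧ q)), w1   [◇-rule on 2: fresh world w1, w0Rw1]
5. q ∨ (¬p ∧ q), w1   [□-rule on 4 via w1Rw1]
6. ¬p ∧ q, w1   [∨-rule on 5 (branches; this branch)]
7. ¬p, w1   [∧-rule on 6]
8. q, w1   [∧-rule on 6]
9. ¬(q ∨ (¬p ∧ q)), w2   [¬□-rule on 3: fresh world w2, w0Rw2]
10. ¬q, w2   [¬∨-rule on 9]
11. ¬(¬p ∧ q), w2   [¬∨-rule on 9]
Accessibility: w0Rw0, w0Rw1, w0Rw2, w1Rw1, w2Rw2
Complete open branch: countermodel on an S4-frame, so not valid in S4, nor in K, T (the same frame is also a K-frame and a T-frame).
S5-tableau for the negation ¬(◇□(q ∨ (¬p ∧ q)) → □(q ∨ (¬p ∧ q))):
1. ¬(◇□(q ∨ (¬p ∧ q)) → □(q ∨ (¬p ∧ q))), w0
2. ◇□(q ∨ (¬p ∧ q)), w0   [¬→-rule on 1]
3. ¬□(q ∨ (¬p ∧ q)), w0   [¬→-rule on 1]
4. □(q ∨ (¬p ∧ q)), w1   [◇-rule on 2: fresh world w1, w0Rw1]
5. q ∨ (¬p ∧ q), w0   [□-rule on 4 via w1Rw0]
6. q ∨ (¬p ∧ q), w1   [□-rule on 4 via w1Rw1]
7. ¬p ∧ q, w0   [∨-rule on 5 (branches; this branch)]
8. ¬p, w0   [∧-rule on 7]
9. q, w0   [∧-rule on 7]
10. ¬p ∧ q, w1   [∨-rule on 6 (branches; this branch)]
11. ¬p, w1   [∧-rule on 10]
12. q, w1   [∧-rule on 10]
13. ¬(q ∨ (¬p ∧ q)), w2   [¬□-rule on 3: fresh world w2, w0Rw2]
14. ¬q, w2   [¬∨-rule on 13]
15. ¬(¬p ∧ q), w2   [¬∨-rule on 13]
16. q ∨ (¬p ∧ q), w2   [□-rule on 4 via w1Rw2]
17. ¬p ∧ q, w2   [∨-rule on 16 (branches; this branch)]
18. ¬p, w2   [∧-rule on 17]
19. q, w2   [∧-rule on 17]
Accessibility: w0Rw0, w0Rw1, w0Rw2, w1Rw0, w1Rw1, w1Rw2, w2Rw0, w2Rw1, w2Rw2
Branch closes: q and ¬q both at w2.
Every branch closes (one shown): valid in S5.

S5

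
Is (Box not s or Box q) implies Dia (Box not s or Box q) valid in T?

Valid in T

Tableau for the negation not ((Box not s or Box q) implies Dia (Box not s or Box q)):
1. not ((Box not s or Box q) implies Dia (Box not s or Box q)), u
2. Box not s or Box q, u
3. not Dia (Box not s or Box q), u
4. not (Box not s or Box q), u
5. not Box not s, u
6. not Box q, u
7. Box q, u
8. q, u
9. s, v
10. not (Box not s or Box q), v
11. not Box not s, v
12. not Box q, v
13. q, v
14. not q, w
15. not (Box not s or Box q), w
16. not Box not s, w
17. not Box q, w
18. q, w
Accessibility: uRu, uRv, uRw, vRv, wRw
Branch closes: q and not q both at w.
Every branch of the negation's tableau closes; the branch above is one of them.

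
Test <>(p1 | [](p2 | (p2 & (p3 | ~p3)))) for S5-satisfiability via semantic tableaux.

Satisfiable

1. <>(p1 | [](p2 | (p2 & (p3 | ~p3)))), 0
2. p1 | [](p2 | (p2 & (p3 | ~p3))), 1
3. [](p2 | (p2 & (p3 | ~p3))), 1
4. p2 | (p2 & (p3 | ~p3)), 0
5. p2 | (p2 & (p3 | ~p3)), 1
6. p2 & (p3 | ~p3), 0
7. p2, 0
8. p3 | ~p3, 0
9. p2 & (p3 | ~p3), 1
10. p2, 1
11. p3 | ~p3, 1
12. ~p3, 0
13. ~p3, 1
Accessibility: 0R0, 0R1, 1R0, 1R1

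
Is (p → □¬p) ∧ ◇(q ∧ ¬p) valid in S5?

Invalid (countermodel exists)

Tableau for the negation ¬((p → □¬p) ∧ ◇(q ∧ ¬p)):
1. ¬((p → □¬p) ∧ ◇(q ∧ ¬p)), 0
2. ¬◇(q ∧ ¬p), 0
3. ¬(q ∧ ¬p), 0
4. p, 0
Accessibility: 0R0
The negation has an open branch (countermodel exists).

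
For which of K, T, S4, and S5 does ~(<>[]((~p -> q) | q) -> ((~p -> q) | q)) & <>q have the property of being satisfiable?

K, T, S4

S5-tableau for the formula:
1. ~(<>[]((~p -> q) | q) -> ((~p -> q) | q)) & <>q, 0
2. ~(<>[]((~p -> q) | q) -> ((~p -> q) | q)), 0   [&-rule on 1]
3. <>q, 0   [&-rule on 1]
4. <>[]((~p -> q) | q), 0   [~->-rule on 2]
5. ~((~p -> q) | q), 0   [~->-rule on 2]
6. ~(~p -> q), 0   [~|-rule on 5]
7. ~q, 0   [~|-rule on 5]
8. ~p, 0   [~->-rule on 6]
9. q, 1   [<>-rule on 3: fresh world 1, 0R1]
10. []((~p -> q) | q), 2   [<>-rule on 4: fresh world 2, 0R2]
11. (~p -> q) | q, 0   [[]-rule on 10 via 2R0]
12. (~p -> q) | q, 1   [[]-rule on 10 via 2R1]
13. (~p -> q) | q, 2   [[]-rule on 10 via 2R2]
14. ~p -> q, 0   [|-rule on 11 (branches; this branch)]
15. q, 2   [|-rule on 13 (branches; this branch)]
16. q, 0   [->-rule on 14 (branches; this branch)]
Accessibility: 0R0, 0R1, 0R2, 1R0, 1R1, 1R2, 2R0, 2R1, 2R2
Branch closes: q and ~q both at 0.
Every branch closes (one shown): unsatisfiable in S5.
S4-tableau for the formula:
1. ~(<>[]((~p -> q) | q) -> ((~p -> q) | q)) & <>q, 0
2. ~(<>[]((~p -> q) | q) -> ((~p -> q) | q)), 0   [&-rule on 1]
3. <>q, 0   [&-rule on 1]
4. <>[]((~p -> q) | q), 0   [~->-rule on 2]
5. ~((~p -> q) | q), 0   [~->-rule on 2]
6. ~(~p -> q), 0   [~|-rule on 5]
7. ~q, 0   [~|-rule on 5]
8. ~p, 0   [~->-rule on 6]
9. q, 1   [<>-rule on 3: fresh world 1, 0R1]
10. []((~p -> q) | q), 2   [<>-rule on 4: fresh world 2, 0R2]
11. (~p -> q) | q, 2   [[]-rule on 10 via 2R2]
12. q, 2   [|-rule on 11 (branches; this branch)]
Accessibility: 0R0, 0R1, 0R2, 1R1, 2R2
Complete open branch: satisfiable in S4, hence also in K, T (this S4-model is also a K-model and a T-model).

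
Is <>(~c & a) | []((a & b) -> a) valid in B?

Tableau for the negation ~(<>(~c & a) | []((a & b) -> a)):
1. ~(<>(~c & a) | []((a & b) -> a)), w0
2. ~<>(~c & a), w0
3. ~[]((a & b) -> a), w0
4. ~(~c & a), w0
5. ~a, w0
6. ~((a & b) -> a), w1
7. a & b, w1
8. ~a, w1
9. a, w1
10. b, w1
Accessibility: w0Rw0, w0Rw1, w1Rw0, w1Rw1
Branch closes: a and ~a both at w1.
Every branch of the negation's tableau closes; the branch above is one of them.

Valid in B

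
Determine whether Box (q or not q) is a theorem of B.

Tableau for the negation not Box (q or not q):
1. not Box (q or not q), 0
2. not (q or not q), 1
3. not q, 1
4. q, 1
Accessibility: 0R0, 0R1, 1R0, 1R1
Branch closes: q and not q both at 1.
Every branch of the negation's tableau closes; the branch above is one of them.

Valid in B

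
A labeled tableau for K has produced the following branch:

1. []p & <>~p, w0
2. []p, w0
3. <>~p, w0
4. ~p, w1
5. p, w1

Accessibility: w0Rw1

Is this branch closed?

Yes, closed

Both p and ~p appear at w1.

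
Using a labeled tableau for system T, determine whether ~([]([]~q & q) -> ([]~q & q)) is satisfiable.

Unsatisfiable

1. ~([]([]~q & q) -> ([]~q & q)), w0
2. []([]~q & q), w0   [~->-rule on 1]
3. ~([]~q & q), w0   [~->-rule on 1]
4. []~q & q, w0   [[]-rule on 2 via w0Rw0]
5. []~q, w0   [&-rule on 4]
6. q, w0   [&-rule on 4]
7. ~q, w0   [[]-rule on 5 via w0Rw0]
Accessibility: w0Rw0
Branch closes: q and ~q both at w0.
Every branch closes; the branch above is one of them.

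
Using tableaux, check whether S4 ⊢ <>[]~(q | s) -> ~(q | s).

No, not valid

Tableau for the negation ~(<>[]~(q | s) -> ~(q | s)):
1. ~(<>[]~(q | s) -> ~(q | s)), u
2. <>[]~(q | s), u
3. q | s, u
4. s, u
5. []~(q | s), v
6. ~(q | s), v
7. ~q, v
8. ~s, v
Accessibility: uRu, uRv, vRv
The negation has an open branch (countermodel exists).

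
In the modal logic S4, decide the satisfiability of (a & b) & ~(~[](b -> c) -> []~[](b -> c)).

Satisfiable

1. (a & b) & ~(~[](b -> c) -> []~[](b -> c)), u
2. a & b, u
3. ~(~[](b -> c) -> []~[](b -> c)), u
4. a, u
5. b, u
6. ~[](b -> c), u
7. ~[]~[](b -> c), u
8. ~(b -> c), v
9. b, v
10. ~c, v
11. [](b -> c), w
12. b -> c, w
13. c, w
Accessibility: uRu, uRv, uRw, vRv, wRw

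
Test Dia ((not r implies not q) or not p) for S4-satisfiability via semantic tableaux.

1. Dia ((not r implies not q) or not p), w0
2. (not r implies not q) or not p, w1
3. not p, w1
Accessibility: w0Rw0, w0Rw1, w1Rw1

Yes, satisfiable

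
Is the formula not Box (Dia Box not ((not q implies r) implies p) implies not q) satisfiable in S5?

Satisfiable (open branch found)

1. not Box (Dia Box not ((not q implies r) implies p) implies not q), u
2. not (Dia Box not ((not q implies r) implies p) implies not q), v
3. Dia Box not ((not q implies r) implies p), v
4. q, v
5. Box not ((not q implies r) implies p), w
6. not ((not q implies r) implies p), u
7. not q implies r, u
8. not p, u
9. not ((not q implies r) implies p), v
10. not q implies r, v
11. not p, v
12. not ((not q implies r) implies p), w
13. not q implies r, w
14. not p, w
15. r, u
16. r, v
17. r, w
Accessibility: uRu, uRv, uRw, vRu, vRv, vRw, wRu, wRv, wRw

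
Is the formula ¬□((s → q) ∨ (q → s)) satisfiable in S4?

1. ¬□((s → q) ∨ (q → s)), u
2. ¬((s → q) ∨ (q → s)), v   [¬□-rule on 1: fresh world v, uRv]
3. ¬(s → q), v   [¬∨-rule on 2]
4. ¬(q → s), v   [¬∨-rule on 2]
5. s, v   [¬→-rule on 3]
6. ¬q, v   [¬→-rule on 3]
7. q, v   [¬→-rule on 4]
8. ¬s, v   [¬→-rule on 4]
Accessibility: uRu, uRv, vRv
Branch closes: q and ¬q both at v.
(One branch shown.) All branches close.

Unsatisfiable (every branch closes)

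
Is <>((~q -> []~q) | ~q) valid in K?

Not valid

Tableau for the negation ~<>((~q -> []~q) | ~q):
1. ~<>((~q -> []~q) | ~q), 0
The negation has an open branch (countermodel exists).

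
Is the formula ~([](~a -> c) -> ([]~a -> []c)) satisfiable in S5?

1. ~([](~a -> c) -> ([]~a -> []c)), w0
2. [](~a -> c), w0   [~->-rule on 1]
3. ~([]~a -> []c), w0   [~->-rule on 1]
4. []~a, w0   [~->-rule on 3]
5. ~[]c, w0   [~->-rule on 3]
6. ~a -> c, w0   [[]-rule on 2 via w0Rw0]
7. ~a, w0   [[]-rule on 4 via w0Rw0]
8. c, w0   [->-rule on 6 (branches; this branch)]
9. ~c, w1   [~[]-rule on 5: fresh world w1, w0Rw1]
10. ~a -> c, w1   [[]-rule on 2 via w0Rw1]
11. ~a, w1   [[]-rule on 4 via w0Rw1]
12. c, w1   [->-rule on 10 (branches; this branch)]
Accessibility: w0Rw0, w0Rw1, w1Rw0, w1Rw1
Branch closes: c and ~c both at w1.
Every branch closes; the branch above is one of them.

Unsatisfiable (every branch closes)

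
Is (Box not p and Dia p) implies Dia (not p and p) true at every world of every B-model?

Yes, valid

Tableau for the negation not ((Box not p and Dia p) implies Dia (not p and p)):
1. not ((Box not p and Dia p) implies Dia (not p and p)), 0
2. Box not p and Dia p, 0
3. not Dia (not p and p), 0
4. Box not p, 0
5. Dia p, 0
6. not (not p and p), 0
7. not p, 0
8. p, 1
9. not (not p and p), 1
10. not p, 1
Accessibility: 0R0, 0R1, 1R0, 1R1
Branch closes: p and not p both at 1.
All branches of the negation close; one closing branch shown above.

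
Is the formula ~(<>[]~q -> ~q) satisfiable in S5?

No, unsatisfiable

1. ~(<>[]~q -> ~q), 0
2. <>[]~q, 0
3. q, 0
4. []~q, 1
5. ~q, 0
Accessibility: 0R0, 0R1, 1R0, 1R1
Branch closes: q and ~q both at 0.
All branches of the tableau close; one closing branch shown above.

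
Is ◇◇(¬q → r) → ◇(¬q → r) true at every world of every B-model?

No, not valid

Tableau for the negation ¬(◇◇(¬q → r) → ◇(¬q → r)):
1. ¬(◇◇(¬q → r) → ◇(¬q → r)), w0
2. ◇◇(¬q → r), w0   [¬→-rule on 1]
3. ¬◇(¬q → r), w0   [¬→-rule on 1]
4. ¬(¬q → r), w0   [¬◇-rule on 3 via w0Rw0]
5. ¬q, w0   [¬→-rule on 4]
6. ¬r, w0   [¬→-rule on 4]
7. ◇(¬q → r), w1   [◇-rule on 2: fresh world w1, w0Rw1]
8. ¬(¬q → r), w1   [¬◇-rule on 3 via w0Rw1]
9. ¬q, w1   [¬→-rule on 8]
10. ¬r, w1   [¬→-rule on 8]
11. ¬q → r, w2   [◇-rule on 7: fresh world w2, w1Rw2]
12. r, w2   [→-rule on 11 (branches; this branch)]
Accessibility: w0Rw0, w0Rw1, w1Rw0, w1Rw1, w1Rw2, w2Rw1, w2Rw2
The negation has an open branch (countermodel exists).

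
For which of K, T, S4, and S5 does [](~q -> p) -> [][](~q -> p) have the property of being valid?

S4-tableau for the negation ~([](~q -> p) -> [][](~q -> p)):
1. ~([](~q -> p) -> [][](~q -> p)), w0
2. [](~q -> p), w0   [~->-rule on 1]
3. ~[][](~q -> p), w0   [~->-rule on 1]
4. ~q -> p, w0   [[]-rule on 2 via w0Rw0]
5. p, w0   [->-rule on 4 (branches; this branch)]
6. ~[](~q -> p), w1   [~[]-rule on 3: fresh world w1, w0Rw1]
7. ~q -> p, w1   [[]-rule on 2 via w0Rw1]
8. p, w1   [->-rule on 7 (branches; this branch)]
9. ~(~q -> p), w2   [~[]-rule on 6: fresh world w2, w1Rw2]
10. ~q, w2   [~->-rule on 9]
11. ~p, w2   [~->-rule on 9]
12. ~q -> p, w2   [[]-rule on 2 via w0Rw2]
13. p, w2   [->-rule on 12 (branches; this branch)]
Accessibility: w0Rw0, w0Rw1, w0Rw2, w1Rw1, w1Rw2, w2Rw2
Branch closes: p and ~p both at w2.
Every branch closes (one shown): valid in S4, hence also in S5 (every theorem of S4 is a theorem of S5).
T-tableau for the negation ~([](~q -> p) -> [][](~q -> p)):
1. ~([](~q -> p) -> [][](~q -> p)), w0
2. [](~q -> p), w0   [~->-rule on 1]
3. ~[][](~q -> p), w0   [~->-rule on 1]
4. ~q -> p, w0   [[]-rule on 2 via w0Rw0]
5. p, w0   [->-rule on 4 (branches; this branch)]
6. ~[](~q -> p), w1   [~[]-rule on 3: fresh world w1, w0Rw1]
7. ~q -> p, w1   [[]-rule on 2 via w0Rw1]
8. p, w1   [->-rule on 7 (branches; this branch)]
9. ~(~q -> p), w2   [~[]-rule on 6: fresh world w2, w1Rw2]
10. ~q, w2   [~->-rule on 9]
11. ~p, w2   [~->-rule on 9]
Accessibility: w0Rw0, w0Rw1, w1Rw1, w1Rw2, w2Rw2
Complete open branch: countermodel on a T-frame, so not valid in T, nor in K (the same frame is also a K-frame).

S4, S5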